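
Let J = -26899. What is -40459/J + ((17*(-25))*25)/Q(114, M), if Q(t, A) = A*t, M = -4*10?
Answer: 94058983/24531888 ≈ 3.8342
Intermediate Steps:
M = -40
-40459/J + ((17*(-25))*25)/Q(114, M) = -40459/(-26899) + ((17*(-25))*25)/((-40*114)) = -40459*(-1/26899) - 425*25/(-4560) = 40459/26899 - 10625*(-1/4560) = 40459/26899 + 2125/912 = 94058983/24531888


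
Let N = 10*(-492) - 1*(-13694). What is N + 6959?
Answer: 15733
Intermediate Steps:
N = 8774 (N = -4920 + 13694 = 8774)
N + 6959 = 8774 + 6959 = 15733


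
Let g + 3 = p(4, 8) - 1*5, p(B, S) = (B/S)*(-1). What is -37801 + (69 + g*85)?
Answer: -76909/2 ≈ -38455.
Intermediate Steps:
p(B, S) = -B/S
g = -17/2 (g = -3 + (-1*4/8 - 1*5) = -3 + (-1*4*⅛ - 5) = -3 + (-½ - 5) = -3 - 11/2 = -17/2 ≈ -8.5000)
-37801 + (69 + g*85) = -37801 + (69 - 17/2*85) = -37801 + (69 - 1445/2) = -37801 - 1307/2 = -76909/2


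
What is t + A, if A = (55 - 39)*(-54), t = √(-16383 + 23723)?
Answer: -864 + 2*√1835 ≈ -778.33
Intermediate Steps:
t = 2*√1835 (t = √7340 = 2*√1835 ≈ 85.674)
A = -864 (A = 16*(-54) = -864)
t + A = 2*√1835 - 864 = -864 + 2*√1835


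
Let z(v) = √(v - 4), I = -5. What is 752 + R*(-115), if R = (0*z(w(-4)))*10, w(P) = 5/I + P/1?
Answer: 752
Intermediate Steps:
w(P) = -1 + P (w(P) = 5/(-5) + P/1 = 5*(-⅕) + P*1 = -1 + P)
z(v) = √(-4 + v)
R = 0 (R = (0*√(-4 + (-1 - 4)))*10 = (0*√(-4 - 5))*10 = (0*√(-9))*10 = (0*(3*I))*10 = 0*10 = 0)
752 + R*(-115) = 752 + 0*(-115) = 752 + 0 = 752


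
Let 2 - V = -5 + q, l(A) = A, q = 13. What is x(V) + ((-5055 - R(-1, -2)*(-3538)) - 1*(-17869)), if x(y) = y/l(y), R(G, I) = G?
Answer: 9277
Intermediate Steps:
V = -6 (V = 2 - (-5 + 13) = 2 - 1*8 = 2 - 8 = -6)
x(y) = 1 (x(y) = y/y = 1)
x(V) + ((-5055 - R(-1, -2)*(-3538)) - 1*(-17869)) = 1 + ((-5055 - (-1)*(-3538)) - 1*(-17869)) = 1 + ((-5055 - 1*3538) + 17869) = 1 + ((-5055 - 3538) + 17869) = 1 + (-8593 + 17869) = 1 + 9276 = 9277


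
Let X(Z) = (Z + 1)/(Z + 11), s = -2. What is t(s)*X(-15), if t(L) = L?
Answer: -7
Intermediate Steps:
X(Z) = (1 + Z)/(11 + Z)
t(s)*X(-15) = -2*(1 - 15)/(11 - 15) = -2*(-14)/(-4) = -(-1)*(-14)/2 = -2*7/2 = -7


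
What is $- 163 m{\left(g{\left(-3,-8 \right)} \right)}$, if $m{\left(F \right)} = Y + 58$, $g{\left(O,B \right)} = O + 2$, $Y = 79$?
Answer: $-22331$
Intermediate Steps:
$g{\left(O,B \right)} = 2 + O$
$m{\left(F \right)} = 137$ ($m{\left(F \right)} = 79 + 58 = 137$)
$- 163 m{\left(g{\left(-3,-8 \right)} \right)} = \left(-163\right) 137 = -22331$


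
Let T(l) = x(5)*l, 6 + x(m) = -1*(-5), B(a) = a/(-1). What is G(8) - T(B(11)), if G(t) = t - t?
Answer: -11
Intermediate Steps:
B(a) = -a (B(a) = a*(-1) = -a)
x(m) = -1 (x(m) = -6 - 1*(-5) = -6 + 5 = -1)
T(l) = -l
G(t) = 0
G(8) - T(B(11)) = 0 - (-1)*(-1*11) = 0 - (-1)*(-11) = 0 - 1*11 = 0 - 11 = -11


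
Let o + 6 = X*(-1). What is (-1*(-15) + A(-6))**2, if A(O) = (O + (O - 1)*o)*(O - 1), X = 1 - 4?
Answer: 8100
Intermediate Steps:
X = -3
o = -3 (o = -6 - 3*(-1) = -6 + 3 = -3)
A(O) = (-1 + O)*(3 - 2*O) (A(O) = (O + (O - 1)*(-3))*(O - 1) = (O + (-1 + O)*(-3))*(-1 + O) = (O + (3 - 3*O))*(-1 + O) = (3 - 2*O)*(-1 + O) = (-1 + O)*(3 - 2*O))
(-1*(-15) + A(-6))**2 = (-1*(-15) + (-3 - 2*(-6)**2 + 5*(-6)))**2 = (15 + (-3 - 2*36 - 30))**2 = (15 + (-3 - 72 - 30))**2 = (15 - 105)**2 = (-90)**2 = 8100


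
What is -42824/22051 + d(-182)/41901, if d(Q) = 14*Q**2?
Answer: 8431474112/923958951 ≈ 9.1254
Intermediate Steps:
-42824/22051 + d(-182)/41901 = -42824/22051 + (14*(-182)**2)/41901 = -42824*1/22051 + (14*33124)*(1/41901) = -42824/22051 + 463736*(1/41901) = -42824/22051 + 463736/41901 = 8431474112/923958951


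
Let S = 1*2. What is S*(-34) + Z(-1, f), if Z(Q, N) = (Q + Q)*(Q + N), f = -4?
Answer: -58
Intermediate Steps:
Z(Q, N) = 2*Q*(N + Q) (Z(Q, N) = (2*Q)*(N + Q) = 2*Q*(N + Q))
S = 2
S*(-34) + Z(-1, f) = 2*(-34) + 2*(-1)*(-4 - 1) = -68 + 2*(-1)*(-5) = -68 + 10 = -58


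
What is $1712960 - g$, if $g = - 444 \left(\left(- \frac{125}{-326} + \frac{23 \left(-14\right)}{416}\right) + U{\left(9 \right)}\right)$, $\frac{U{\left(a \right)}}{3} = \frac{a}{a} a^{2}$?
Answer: $\frac{15432071579}{8476} \approx 1.8207 \cdot 10^{6}$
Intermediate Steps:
$U{\left(a \right)} = 3 a^{2}$ ($U{\left(a \right)} = 3 \frac{a}{a} a^{2} = 3 \cdot 1 a^{2} = 3 a^{2}$)
$g = - \frac{913022619}{8476}$ ($g = - 444 \left(\left(- \frac{125}{-326} + \frac{23 \left(-14\right)}{416}\right) + 3 \cdot 9^{2}\right) = - 444 \left(\left(\left(-125\right) \left(- \frac{1}{326}\right) - \frac{161}{208}\right) + 3 \cdot 81\right) = - 444 \left(\left(\frac{125}{326} - \frac{161}{208}\right) + 243\right) = - 444 \left(- \frac{13243}{33904} + 243\right) = \left(-444\right) \frac{8225429}{33904} = - \frac{913022619}{8476} \approx -1.0772 \cdot 10^{5}$)
$1712960 - g = 1712960 - - \frac{913022619}{8476} = 1712960 + \frac{913022619}{8476} = \frac{15432071579}{8476}$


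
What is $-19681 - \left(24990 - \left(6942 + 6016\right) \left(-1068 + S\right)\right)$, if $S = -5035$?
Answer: $-79127345$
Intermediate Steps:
$-19681 - \left(24990 - \left(6942 + 6016\right) \left(-1068 + S\right)\right) = -19681 - \left(24990 - \left(6942 + 6016\right) \left(-1068 - 5035\right)\right) = -19681 - \left(24990 - 12958 \left(-6103\right)\right) = -19681 - \left(24990 - -79082674\right) = -19681 - \left(24990 + 79082674\right) = -19681 - 79107664 = -79127345$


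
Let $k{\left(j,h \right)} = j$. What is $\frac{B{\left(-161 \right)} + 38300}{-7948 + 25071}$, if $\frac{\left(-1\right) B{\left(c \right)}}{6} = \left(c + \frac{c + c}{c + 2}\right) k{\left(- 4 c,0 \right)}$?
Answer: $\frac{34586676}{907519} \approx 38.111$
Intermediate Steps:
$B{\left(c \right)} = 24 c \left(c + \frac{2 c}{2 + c}\right)$ ($B{\left(c \right)} = - 6 \left(c + \frac{c + c}{c + 2}\right) \left(- 4 c\right) = - 6 \left(c + \frac{2 c}{2 + c}\right) \left(- 4 c\right) = - 6 \left(- 4 c \left(c + \frac{2 c}{2 + c}\right)\right) = 24 c \left(c + \frac{2 c}{2 + c}\right)$)
$\frac{B{\left(-161 \right)} + 38300}{-7948 + 25071} = \frac{\frac{24 \left(-161\right)^{2} \left(4 - 161\right)}{2 - 161} + 38300}{-7948 + 25071} = \frac{24 \cdot 25921 \frac{1}{-159} \left(-157\right) + 38300}{17123} = \left(24 \cdot 25921 \left(- \frac{1}{159}\right) \left(-157\right) + 38300\right) \frac{1}{17123} = \left(\frac{32556776}{53} + 38300\right) \frac{1}{17123} = \frac{34586676}{53} \cdot \frac{1}{17123} = \frac{34586676}{907519}$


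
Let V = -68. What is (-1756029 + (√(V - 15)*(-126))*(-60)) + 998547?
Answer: -757482 + 7560*I*√83 ≈ -7.5748e+5 + 68875.0*I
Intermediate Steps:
(-1756029 + (√(V - 15)*(-126))*(-60)) + 998547 = (-1756029 + (√(-68 - 15)*(-126))*(-60)) + 998547 = (-1756029 + (√(-83)*(-126))*(-60)) + 998547 = (-1756029 + ((I*√83)*(-126))*(-60)) + 998547 = (-1756029 - 126*I*√83*(-60)) + 998547 = (-1756029 + 7560*I*√83) + 998547 = -757482 + 7560*I*√83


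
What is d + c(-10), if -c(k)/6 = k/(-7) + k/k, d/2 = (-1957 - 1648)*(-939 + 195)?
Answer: 37549578/7 ≈ 5.3642e+6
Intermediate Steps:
d = 5364240 (d = 2*((-1957 - 1648)*(-939 + 195)) = 2*(-3605*(-744)) = 2*2682120 = 5364240)
c(k) = -6 + 6*k/7 (c(k) = -6*(k/(-7) + k/k) = -6*(k*(-⅐) + 1) = -6*(-k/7 + 1) = -6*(1 - k/7) = -6 + 6*k/7)
d + c(-10) = 5364240 + (-6 + (6/7)*(-10)) = 5364240 + (-6 - 60/7) = 5364240 - 102/7 = 37549578/7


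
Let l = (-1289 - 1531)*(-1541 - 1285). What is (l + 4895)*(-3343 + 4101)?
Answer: 6044454970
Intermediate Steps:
l = 7969320 (l = -2820*(-2826) = 7969320)
(l + 4895)*(-3343 + 4101) = (7969320 + 4895)*(-3343 + 4101) = 7974215*758 = 6044454970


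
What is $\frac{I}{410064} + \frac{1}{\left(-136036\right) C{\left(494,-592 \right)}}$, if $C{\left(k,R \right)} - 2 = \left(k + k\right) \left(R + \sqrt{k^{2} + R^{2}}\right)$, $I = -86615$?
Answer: $- \frac{175428048781195339511}{830534288394217220016} - \frac{1235 \sqrt{5945}}{4050754459763438} \approx -0.21122$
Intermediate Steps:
$C{\left(k,R \right)} = 2 + 2 k \left(R + \sqrt{R^{2} + k^{2}}\right)$ ($C{\left(k,R \right)} = 2 + \left(k + k\right) \left(R + \sqrt{k^{2} + R^{2}}\right) = 2 + 2 k \left(R + \sqrt{R^{2} + k^{2}}\right)$)
$\frac{I}{410064} + \frac{1}{\left(-136036\right) C{\left(494,-592 \right)}} = - \frac{86615}{410064} + \frac{1}{\left(-136036\right) \left(2 + 2 \left(-592\right) 494 + 2 \cdot 494 \sqrt{\left(-592\right)^{2} + 494^{2}}\right)} = \left(-86615\right) \frac{1}{410064} - \frac{1}{136036 \left(2 - 584896 + 2 \cdot 494 \sqrt{350464 + 244036}\right)} = - \frac{86615}{410064} - \frac{1}{136036 \left(2 - 584896 + 2 \cdot 494 \sqrt{594500}\right)} = - \frac{86615}{410064} - \frac{1}{136036 \left(2 - 584896 + 2 \cdot 494 \cdot 10 \sqrt{5945}\right)} = - \frac{86615}{410064} - \frac{1}{136036 \left(2 - 584896 + 9880 \sqrt{5945}\right)} = - \frac{86615}{410064} - \frac{1}{136036 \left(-584894 + 9880 \sqrt{5945}\right)}$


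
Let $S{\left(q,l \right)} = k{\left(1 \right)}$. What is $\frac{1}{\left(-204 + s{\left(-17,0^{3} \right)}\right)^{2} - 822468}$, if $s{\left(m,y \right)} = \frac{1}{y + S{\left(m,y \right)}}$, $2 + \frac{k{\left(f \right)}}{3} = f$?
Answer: $- \frac{9}{7026443} \approx -1.2809 \cdot 10^{-6}$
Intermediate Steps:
$k{\left(f \right)} = -6 + 3 f$
$S{\left(q,l \right)} = -3$ ($S{\left(q,l \right)} = -6 + 3 \cdot 1 = -6 + 3 = -3$)
$s{\left(m,y \right)} = \frac{1}{-3 + y}$ ($s{\left(m,y \right)} = \frac{1}{y - 3} = \frac{1}{-3 + y}$)
$\frac{1}{\left(-204 + s{\left(-17,0^{3} \right)}\right)^{2} - 822468} = \frac{1}{\left(-204 + \frac{1}{-3 + 0^{3}}\right)^{2} - 822468} = \frac{1}{\left(-204 + \frac{1}{-3 + 0}\right)^{2} - 822468} = \frac{1}{\left(-204 + \frac{1}{-3}\right)^{2} - 822468} = \frac{1}{\left(-204 - \frac{1}{3}\right)^{2} - 822468} = \frac{1}{\left(- \frac{613}{3}\right)^{2} - 822468} = \frac{1}{\frac{375769}{9} - 822468} = \frac{1}{- \frac{7026443}{9}} = - \frac{9}{7026443}$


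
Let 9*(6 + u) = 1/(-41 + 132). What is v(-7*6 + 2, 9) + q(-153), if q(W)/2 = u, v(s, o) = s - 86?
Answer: -113020/819 ≈ -138.00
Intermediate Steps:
v(s, o) = -86 + s
u = -4913/819 (u = -6 + 1/(9*(-41 + 132)) = -6 + (⅑)/91 = -6 + (⅑)*(1/91) = -6 + 1/819 = -4913/819 ≈ -5.9988)
q(W) = -9826/819 (q(W) = 2*(-4913/819) = -9826/819)
v(-7*6 + 2, 9) + q(-153) = (-86 + (-7*6 + 2)) - 9826/819 = (-86 + (-42 + 2)) - 9826/819 = (-86 - 40) - 9826/819 = -126 - 9826/819 = -113020/819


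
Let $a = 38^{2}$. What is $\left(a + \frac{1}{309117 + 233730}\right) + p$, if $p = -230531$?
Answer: $- \frac{124359190688}{542847} \approx -2.2909 \cdot 10^{5}$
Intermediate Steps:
$a = 1444$
$\left(a + \frac{1}{309117 + 233730}\right) + p = \left(1444 + \frac{1}{309117 + 233730}\right) - 230531 = \left(1444 + \frac{1}{542847}\right) - 230531 = \frac{783871069}{542847} - 230531 = - \frac{124359190688}{542847}$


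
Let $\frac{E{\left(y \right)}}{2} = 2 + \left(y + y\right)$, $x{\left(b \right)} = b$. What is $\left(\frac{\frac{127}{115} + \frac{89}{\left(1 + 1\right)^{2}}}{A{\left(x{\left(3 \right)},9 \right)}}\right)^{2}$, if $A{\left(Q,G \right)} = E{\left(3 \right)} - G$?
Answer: $\frac{115412049}{10368400} \approx 11.131$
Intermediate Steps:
$E{\left(y \right)} = 4 + 4 y$ ($E{\left(y \right)} = 2 \left(2 + \left(y + y\right)\right) = 2 \left(2 + 2 y\right) = 4 + 4 y$)
$A{\left(Q,G \right)} = 16 - G$ ($A{\left(Q,G \right)} = \left(4 + 4 \cdot 3\right) - G = \left(4 + 12\right) - G = 16 - G$)
$\left(\frac{\frac{127}{115} + \frac{89}{\left(1 + 1\right)^{2}}}{A{\left(x{\left(3 \right)},9 \right)}}\right)^{2} = \left(\frac{\frac{127}{115} + \frac{89}{\left(1 + 1\right)^{2}}}{16 - 9}\right)^{2} = \left(\frac{127 \cdot \frac{1}{115} + \frac{89}{2^{2}}}{16 - 9}\right)^{2} = \left(\frac{\frac{127}{115} + \frac{89}{4}}{7}\right)^{2} = \left(\left(\frac{127}{115} + 89 \cdot \frac{1}{4}\right) \frac{1}{7}\right)^{2} = \left(\left(\frac{127}{115} + \frac{89}{4}\right) \frac{1}{7}\right)^{2} = \left(\frac{10743}{460} \cdot \frac{1}{7}\right)^{2} = \left(\frac{10743}{3220}\right)^{2} = \frac{115412049}{10368400}$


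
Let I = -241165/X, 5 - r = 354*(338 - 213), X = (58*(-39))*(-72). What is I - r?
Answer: 7205676515/162864 ≈ 44244.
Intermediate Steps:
X = 162864 (X = -2262*(-72) = 162864)
r = -44245 (r = 5 - 354*(338 - 213) = 5 - 354*125 = 5 - 1*44250 = 5 - 44250 = -44245)
I = -241165/162864 ≈ -1.4808
I - r = -241165/162864 - 1*(-44245) = -241165/162864 + 44245 = 7205676515/162864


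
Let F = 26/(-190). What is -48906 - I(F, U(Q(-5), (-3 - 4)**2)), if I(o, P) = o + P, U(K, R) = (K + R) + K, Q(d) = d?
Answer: -4649762/95 ≈ -48945.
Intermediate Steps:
U(K, R) = R + 2*K
F = -13/95 (F = 26*(-1/190) = -13/95 ≈ -0.13684)
I(o, P) = P + o
-48906 - I(F, U(Q(-5), (-3 - 4)**2)) = -48906 - (((-3 - 4)**2 + 2*(-5)) - 13/95) = -48906 - (((-7)**2 - 10) - 13/95) = -48906 - ((49 - 10) - 13/95) = -48906 - (39 - 13/95) = -48906 - 1*3692/95 = -48906 - 3692/95 = -4649762/95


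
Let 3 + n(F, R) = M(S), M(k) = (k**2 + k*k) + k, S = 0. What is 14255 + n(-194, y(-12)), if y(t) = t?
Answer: 14252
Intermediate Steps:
M(k) = k + 2*k**2 (M(k) = (k**2 + k**2) + k = 2*k**2 + k = k + 2*k**2)
n(F, R) = -3 (n(F, R) = -3 + 0*(1 + 2*0) = -3 + 0*(1 + 0) = -3 + 0*1 = -3 + 0 = -3)
14255 + n(-194, y(-12)) = 14255 - 3 = 14252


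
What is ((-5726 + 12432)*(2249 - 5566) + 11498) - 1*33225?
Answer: -22265529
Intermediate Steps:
((-5726 + 12432)*(2249 - 5566) + 11498) - 1*33225 = (6706*(-3317) + 11498) - 33225 = (-22243802 + 11498) - 33225 = -22232304 - 33225 = -22265529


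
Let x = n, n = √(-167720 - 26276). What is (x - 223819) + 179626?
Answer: -44193 + 2*I*√48499 ≈ -44193.0 + 440.45*I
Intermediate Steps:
n = 2*I*√48499 (n = √(-193996) = 2*I*√48499 ≈ 440.45*I)
x = 2*I*√48499 ≈ 440.45*I
(x - 223819) + 179626 = (2*I*√48499 - 223819) + 179626 = (-223819 + 2*I*√48499) + 179626 = -44193 + 2*I*√48499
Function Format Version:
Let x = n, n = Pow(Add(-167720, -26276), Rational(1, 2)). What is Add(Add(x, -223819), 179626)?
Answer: Add(-44193, Mul(2, I, Pow(48499, Rational(1, 2)))) ≈ Add(-44193., Mul(440.45, I))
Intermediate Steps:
n = Mul(2, I, Pow(48499, Rational(1, 2))) (n = Pow(-193996, Rational(1, 2)) = Mul(2, I, Pow(48499, Rational(1, 2))) ≈ Mul(440.45, I))
x = Mul(2, I, Pow(48499, Rational(1, 2))) ≈ Mul(440.45, I)
Add(Add(x, -223819), 179626) = Add(Add(Mul(2, I, Pow(48499, Rational(1, 2))), -223819), 179626) = Add(Add(-223819, Mul(2, I, Pow(48499, Rational(1, 2)))), 179626) = Add(-44193, Mul(2, I, Pow(48499, Rational(1, 2))))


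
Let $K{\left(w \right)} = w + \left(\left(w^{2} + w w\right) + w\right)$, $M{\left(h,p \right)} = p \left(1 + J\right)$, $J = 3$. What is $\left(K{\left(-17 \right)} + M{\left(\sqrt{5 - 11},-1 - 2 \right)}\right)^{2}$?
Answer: $283024$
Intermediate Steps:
$M{\left(h,p \right)} = 4 p$ ($M{\left(h,p \right)} = p \left(1 + 3\right) = p 4 = 4 p$)
$K{\left(w \right)} = 2 w + 2 w^{2}$ ($K{\left(w \right)} = w + \left(\left(w^{2} + w^{2}\right) + w\right) = w + \left(2 w^{2} + w\right) = w + \left(w + 2 w^{2}\right) = 2 w + 2 w^{2}$)
$\left(K{\left(-17 \right)} + M{\left(\sqrt{5 - 11},-1 - 2 \right)}\right)^{2} = \left(2 \left(-17\right) \left(1 - 17\right) + 4 \left(-1 - 2\right)\right)^{2} = \left(2 \left(-17\right) \left(-16\right) + 4 \left(-3\right)\right)^{2} = \left(544 - 12\right)^{2} = 532^{2} = 283024$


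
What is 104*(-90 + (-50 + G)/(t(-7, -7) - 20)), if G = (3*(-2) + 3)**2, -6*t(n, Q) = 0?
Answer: -45734/5 ≈ -9146.8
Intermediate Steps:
t(n, Q) = 0 (t(n, Q) = -1/6*0 = 0)
G = 9 (G = (-6 + 3)**2 = (-3)**2 = 9)
104*(-90 + (-50 + G)/(t(-7, -7) - 20)) = 104*(-90 + (-50 + 9)/(0 - 20)) = 104*(-90 - 41/(-20)) = 104*(-90 - 41*(-1/20)) = 104*(-90 + 41/20) = 104*(-1759/20) = -45734/5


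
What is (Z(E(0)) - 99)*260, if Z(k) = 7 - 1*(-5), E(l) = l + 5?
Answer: -22620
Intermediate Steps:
E(l) = 5 + l
Z(k) = 12 (Z(k) = 7 + 5 = 12)
(Z(E(0)) - 99)*260 = (12 - 99)*260 = -87*260 = -22620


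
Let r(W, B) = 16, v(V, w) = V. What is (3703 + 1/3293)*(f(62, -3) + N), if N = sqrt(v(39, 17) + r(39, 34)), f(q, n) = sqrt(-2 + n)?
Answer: 12193980*sqrt(55)/3293 + 12193980*I*sqrt(5)/3293 ≈ 27462.0 + 8280.2*I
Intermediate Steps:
N = sqrt(55) (N = sqrt(39 + 16) = sqrt(55) ≈ 7.4162)
(3703 + 1/3293)*(f(62, -3) + N) = (3703 + 1/3293)*(sqrt(-2 - 3) + sqrt(55)) = (3703 + 1/3293)*(sqrt(-5) + sqrt(55)) = 12193980*(I*sqrt(5) + sqrt(55))/3293 = 12193980*(sqrt(55) + I*sqrt(5))/3293 = 12193980*sqrt(55)/3293 + 12193980*I*sqrt(5)/3293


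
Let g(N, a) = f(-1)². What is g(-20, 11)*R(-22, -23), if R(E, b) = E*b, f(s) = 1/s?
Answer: 506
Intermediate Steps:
f(s) = 1/s
g(N, a) = 1 (g(N, a) = (1/(-1))² = (-1)² = 1)
g(-20, 11)*R(-22, -23) = 1*(-22*(-23)) = 1*506 = 506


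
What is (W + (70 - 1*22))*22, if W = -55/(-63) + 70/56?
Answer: 138941/126 ≈ 1102.7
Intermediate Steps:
W = 535/252 (W = -55*(-1/63) + 70*(1/56) = 55/63 + 5/4 = 535/252 ≈ 2.1230)
(W + (70 - 1*22))*22 = (535/252 + (70 - 1*22))*22 = (535/252 + (70 - 22))*22 = (535/252 + 48)*22 = (12631/252)*22 = 138941/126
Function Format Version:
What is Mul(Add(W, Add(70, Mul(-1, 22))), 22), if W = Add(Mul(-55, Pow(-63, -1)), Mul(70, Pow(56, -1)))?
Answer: Rational(138941, 126) ≈ 1102.7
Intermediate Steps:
W = Rational(535, 252) (W = Add(Mul(-55, Rational(-1, 63)), Mul(70, Rational(1, 56))) = Add(Rational(55, 63), Rational(5, 4)) = Rational(535, 252) ≈ 2.1230)
Mul(Add(W, Add(70, Mul(-1, 22))), 22) = Mul(Add(Rational(535, 252), Add(70, Mul(-1, 22))), 22) = Mul(Add(Rational(535, 252), Add(70, -22)), 22) = Mul(Add(Rational(535, 252), 48), 22) = Mul(Rational(12631, 252), 22) = Rational(138941, 126)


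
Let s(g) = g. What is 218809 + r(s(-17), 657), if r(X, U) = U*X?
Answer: 207640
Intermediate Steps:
218809 + r(s(-17), 657) = 218809 + 657*(-17) = 218809 - 11169 = 207640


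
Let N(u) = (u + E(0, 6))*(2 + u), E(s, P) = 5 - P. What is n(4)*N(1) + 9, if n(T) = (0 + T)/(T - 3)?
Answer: 9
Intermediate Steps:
n(T) = T/(-3 + T)
N(u) = (-1 + u)*(2 + u) (N(u) = (u + (5 - 1*6))*(2 + u) = (u + (5 - 6))*(2 + u) = (u - 1)*(2 + u) = (-1 + u)*(2 + u))
n(4)*N(1) + 9 = (4/(-3 + 4))*(-2 + 1 + 1²) + 9 = (4/1)*(-2 + 1 + 1) + 9 = (4*1)*0 + 9 = 4*0 + 9 = 0 + 9 = 9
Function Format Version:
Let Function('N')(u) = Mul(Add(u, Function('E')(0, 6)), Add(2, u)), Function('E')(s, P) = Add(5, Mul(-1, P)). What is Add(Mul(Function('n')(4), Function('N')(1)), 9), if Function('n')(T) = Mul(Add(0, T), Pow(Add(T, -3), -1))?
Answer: 9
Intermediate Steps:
Function('n')(T) = Mul(T, Pow(Add(-3, T), -1))
Function('N')(u) = Mul(Add(-1, u), Add(2, u)) (Function('N')(u) = Mul(Add(u, Add(5, Mul(-1, 6))), Add(2, u)) = Mul(Add(u, Add(5, -6)), Add(2, u)) = Mul(Add(u, -1), Add(2, u)) = Mul(Add(-1, u), Add(2, u)))
Add(Mul(Function('n')(4), Function('N')(1)), 9) = Add(Mul(Mul(4, Pow(Add(-3, 4), -1)), Add(-2, 1, Pow(1, 2))), 9) = Add(Mul(Mul(4, Pow(1, -1)), Add(-2, 1, 1)), 9) = Add(Mul(Mul(4, 1), 0), 9) = Add(Mul(4, 0), 9) = Add(0, 9) = 9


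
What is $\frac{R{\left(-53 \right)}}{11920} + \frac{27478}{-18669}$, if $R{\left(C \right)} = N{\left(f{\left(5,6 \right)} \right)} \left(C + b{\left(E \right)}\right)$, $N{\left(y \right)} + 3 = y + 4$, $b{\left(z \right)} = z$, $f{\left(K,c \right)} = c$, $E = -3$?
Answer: $- \frac{41857001}{27816810} \approx -1.5047$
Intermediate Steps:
$N{\left(y \right)} = 1 + y$ ($N{\left(y \right)} = -3 + \left(y + 4\right) = -3 + \left(4 + y\right) = 1 + y$)
$R{\left(C \right)} = -21 + 7 C$ ($R{\left(C \right)} = \left(1 + 6\right) \left(C - 3\right) = 7 \left(-3 + C\right) = -21 + 7 C$)
$\frac{R{\left(-53 \right)}}{11920} + \frac{27478}{-18669} = \frac{-21 + 7 \left(-53\right)}{11920} + \frac{27478}{-18669} = \left(-21 - 371\right) \frac{1}{11920} + 27478 \left(- \frac{1}{18669}\right) = \left(-392\right) \frac{1}{11920} - \frac{27478}{18669} = - \frac{49}{1490} - \frac{27478}{18669} = - \frac{41857001}{27816810}$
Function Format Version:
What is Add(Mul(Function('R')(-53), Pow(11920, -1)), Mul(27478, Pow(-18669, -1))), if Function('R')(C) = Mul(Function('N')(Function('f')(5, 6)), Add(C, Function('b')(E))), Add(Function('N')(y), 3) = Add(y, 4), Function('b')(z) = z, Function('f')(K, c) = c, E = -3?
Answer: Rational(-41857001, 27816810) ≈ -1.5047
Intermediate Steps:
Function('N')(y) = Add(1, y) (Function('N')(y) = Add(-3, Add(y, 4)) = Add(-3, Add(4, y)) = Add(1, y))
Function('R')(C) = Add(-21, Mul(7, C)) (Function('R')(C) = Mul(Add(1, 6), Add(C, -3)) = Mul(7, Add(-3, C)) = Add(-21, Mul(7, C)))
Add(Mul(Function('R')(-53), Pow(11920, -1)), Mul(27478, Pow(-18669, -1))) = Add(Mul(Add(-21, Mul(7, -53)), Pow(11920, -1)), Mul(27478, Pow(-18669, -1))) = Add(Mul(Add(-21, -371), Rational(1, 11920)), Mul(27478, Rational(-1, 18669))) = Add(Mul(-392, Rational(1, 11920)), Rational(-27478, 18669)) = Add(Rational(-49, 1490), Rational(-27478, 18669)) = Rational(-41857001, 27816810)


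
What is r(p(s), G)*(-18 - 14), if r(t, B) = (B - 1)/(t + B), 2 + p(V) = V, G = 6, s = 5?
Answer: -160/9 ≈ -17.778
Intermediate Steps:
p(V) = -2 + V
r(t, B) = (-1 + B)/(B + t)
r(p(s), G)*(-18 - 14) = ((-1 + 6)/(6 + (-2 + 5)))*(-18 - 14) = (5/(6 + 3))*(-32) = (5/9)*(-32) = -160/9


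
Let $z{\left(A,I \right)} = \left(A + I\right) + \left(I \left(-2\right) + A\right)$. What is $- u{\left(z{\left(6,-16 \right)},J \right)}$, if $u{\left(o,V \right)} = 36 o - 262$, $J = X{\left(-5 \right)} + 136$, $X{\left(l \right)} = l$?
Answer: $-746$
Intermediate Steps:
$z{\left(A,I \right)} = - I + 2 A$ ($z{\left(A,I \right)} = \left(A + I\right) + \left(- 2 I + A\right) = \left(A + I\right) + \left(A - 2 I\right) = - I + 2 A$)
$J = 131$ ($J = -5 + 136 = 131$)
$u{\left(o,V \right)} = -262 + 36 o$
$- u{\left(z{\left(6,-16 \right)},J \right)} = - (-262 + 36 \left(\left(-1\right) \left(-16\right) + 2 \cdot 6\right)) = - (-262 + 36 \left(16 + 12\right)) = - (-262 + 36 \cdot 28) = - (-262 + 1008) = \left(-1\right) 746 = -746$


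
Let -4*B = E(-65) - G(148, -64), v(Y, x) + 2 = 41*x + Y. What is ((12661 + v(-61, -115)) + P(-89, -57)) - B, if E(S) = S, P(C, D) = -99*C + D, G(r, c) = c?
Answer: 66547/4 ≈ 16637.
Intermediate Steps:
v(Y, x) = -2 + Y + 41*x (v(Y, x) = -2 + (41*x + Y) = -2 + (Y + 41*x) = -2 + Y + 41*x)
P(C, D) = D - 99*C
B = ¼ (B = -(-65 - 1*(-64))/4 = -(-65 + 64)/4 = -¼*(-1) = ¼ ≈ 0.25000)
((12661 + v(-61, -115)) + P(-89, -57)) - B = ((12661 + (-2 - 61 + 41*(-115))) + (-57 - 99*(-89))) - 1*¼ = ((12661 + (-2 - 61 - 4715)) + (-57 + 8811)) - ¼ = ((12661 - 4778) + 8754) - ¼ = (7883 + 8754) - ¼ = 16637 - ¼ = 66547/4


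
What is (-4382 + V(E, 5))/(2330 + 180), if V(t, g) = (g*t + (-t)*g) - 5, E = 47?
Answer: -4387/2510 ≈ -1.7478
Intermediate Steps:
V(t, g) = -5 (V(t, g) = (g*t - g*t) - 5 = 0 - 5 = -5)
(-4382 + V(E, 5))/(2330 + 180) = (-4382 - 5)/(2330 + 180) = -4387/2510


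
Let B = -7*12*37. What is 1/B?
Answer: -1/3108 ≈ -0.00032175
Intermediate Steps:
B = -3108 (B = -84*37 = -3108)
1/B = 1/(-3108) = -1/3108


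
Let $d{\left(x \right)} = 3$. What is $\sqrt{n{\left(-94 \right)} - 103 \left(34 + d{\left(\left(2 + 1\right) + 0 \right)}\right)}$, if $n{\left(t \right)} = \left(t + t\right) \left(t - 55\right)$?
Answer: $3 \sqrt{2689} \approx 155.57$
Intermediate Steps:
$n{\left(t \right)} = 2 t \left(-55 + t\right)$
$\sqrt{n{\left(-94 \right)} - 103 \left(34 + d{\left(\left(2 + 1\right) + 0 \right)}\right)} = \sqrt{2 \left(-94\right) \left(-55 - 94\right) - 103 \left(34 + 3\right)} = \sqrt{2 \left(-94\right) \left(-149\right) - 3811} = \sqrt{28012 - 3811} = \sqrt{24201} = 3 \sqrt{2689}$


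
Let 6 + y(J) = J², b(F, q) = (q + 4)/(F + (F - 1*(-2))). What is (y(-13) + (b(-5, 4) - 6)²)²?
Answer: 44944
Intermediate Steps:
b(F, q) = (4 + q)/(2 + 2*F) (b(F, q) = (4 + q)/(F + (F + 2)) = (4 + q)/(F + (2 + F)) = (4 + q)/(2 + 2*F))
y(J) = -6 + J²
(y(-13) + (b(-5, 4) - 6)²)² = ((-6 + (-13)²) + ((4 + 4)/(2*(1 - 5)) - 6)²)² = ((-6 + 169) + ((½)*8/(-4) - 6)²)² = (163 + ((½)*(-¼)*8 - 6)²)² = (163 + (-1 - 6)²)² = (163 + (-7)²)² = (163 + 49)² = 212² = 44944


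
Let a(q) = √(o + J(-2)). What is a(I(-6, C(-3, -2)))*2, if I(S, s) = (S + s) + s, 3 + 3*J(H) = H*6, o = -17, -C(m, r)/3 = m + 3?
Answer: 2*I*√22 ≈ 9.3808*I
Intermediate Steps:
C(m, r) = -9 - 3*m (C(m, r) = -3*(m + 3) = -3*(3 + m) = -9 - 3*m)
J(H) = -1 + 2*H (J(H) = -1 + (H*6)/3 = -1 + (6*H)/3 = -1 + 2*H)
I(S, s) = S + 2*s
a(q) = I*√22 (a(q) = √(-17 + (-1 + 2*(-2))) = √(-17 + (-1 - 4)) = √(-17 - 5) = √(-22) = I*√22)
a(I(-6, C(-3, -2)))*2 = (I*√22)*2 = 2*I*√22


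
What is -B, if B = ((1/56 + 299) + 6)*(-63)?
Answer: 153729/8 ≈ 19216.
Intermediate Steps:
B = -153729/8 (B = ((1/56 + 299) + 6)*(-63) = (16745/56 + 6)*(-63) = (17081/56)*(-63) = -153729/8 ≈ -19216.)
-B = -1*(-153729/8) = 153729/8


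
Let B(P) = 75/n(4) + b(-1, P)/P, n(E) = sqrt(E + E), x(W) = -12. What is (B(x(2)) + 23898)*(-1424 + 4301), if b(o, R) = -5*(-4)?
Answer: 68749751 + 215775*sqrt(2)/4 ≈ 6.8826e+7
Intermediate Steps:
b(o, R) = 20
n(E) = sqrt(2)*sqrt(E) (n(E) = sqrt(2*E) = sqrt(2)*sqrt(E))
B(P) = 20/P + 75*sqrt(2)/4 (B(P) = 75/((sqrt(2)*sqrt(4))) + 20/P = 75/((sqrt(2)*2)) + 20/P = 75/((2*sqrt(2))) + 20/P = 75*(sqrt(2)/4) + 20/P = 75*sqrt(2)/4 + 20/P = 20/P + 75*sqrt(2)/4)
(B(x(2)) + 23898)*(-1424 + 4301) = ((20/(-12) + 75*sqrt(2)/4) + 23898)*(-1424 + 4301) = ((20*(-1/12) + 75*sqrt(2)/4) + 23898)*2877 = ((-5/3 + 75*sqrt(2)/4) + 23898)*2877 = (71689/3 + 75*sqrt(2)/4)*2877 = 68749751 + 215775*sqrt(2)/4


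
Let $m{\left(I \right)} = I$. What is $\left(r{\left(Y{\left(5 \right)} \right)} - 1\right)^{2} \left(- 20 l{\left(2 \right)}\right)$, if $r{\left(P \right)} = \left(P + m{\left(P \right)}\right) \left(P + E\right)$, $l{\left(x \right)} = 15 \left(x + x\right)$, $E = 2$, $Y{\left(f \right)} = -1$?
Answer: $-10800$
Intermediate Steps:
$l{\left(x \right)} = 30 x$ ($l{\left(x \right)} = 15 \cdot 2 x = 30 x$)
$r{\left(P \right)} = 2 P \left(2 + P\right)$ ($r{\left(P \right)} = \left(P + P\right) \left(P + 2\right) = 2 P \left(2 + P\right)$)
$\left(r{\left(Y{\left(5 \right)} \right)} - 1\right)^{2} \left(- 20 l{\left(2 \right)}\right) = \left(2 \left(-1\right) \left(2 - 1\right) - 1\right)^{2} \left(- 20 \cdot 30 \cdot 2\right) = \left(2 \left(-1\right) 1 - 1\right)^{2} \left(\left(-20\right) 60\right) = \left(-2 - 1\right)^{2} \left(-1200\right) = \left(-3\right)^{2} \left(-1200\right) = 9 \left(-1200\right) = -10800$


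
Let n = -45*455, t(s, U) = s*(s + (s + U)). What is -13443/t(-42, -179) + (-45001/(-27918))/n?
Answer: -8316881879/6833469825 ≈ -1.2171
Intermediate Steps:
t(s, U) = s*(U + 2*s) (t(s, U) = s*(s + (U + s)) = s*(U + 2*s))
n = -20475
-13443/t(-42, -179) + (-45001/(-27918))/n = -13443*(-1/(42*(-179 + 2*(-42)))) - 45001/(-27918)/(-20475) = -13443*(-1/(42*(-179 - 84))) - 45001*(-1/27918)*(-1/20475) = -13443/((-42*(-263))) + (4091/2538)*(-1/20475) = -13443/11046 - 4091/51965550 = -13443*1/11046 - 4091/51965550 = -4481/3682 - 4091/51965550 = -8316881879/6833469825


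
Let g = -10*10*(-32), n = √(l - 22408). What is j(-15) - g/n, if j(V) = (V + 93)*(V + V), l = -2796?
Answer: -2340 + 1600*I*√6301/6301 ≈ -2340.0 + 20.156*I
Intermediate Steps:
n = 2*I*√6301 (n = √(-2796 - 22408) = √(-25204) = 2*I*√6301 ≈ 158.76*I)
g = 3200 (g = -100*(-32) = 3200)
j(V) = 2*V*(93 + V) (j(V) = (93 + V)*(2*V) = 2*V*(93 + V))
j(-15) - g/n = 2*(-15)*(93 - 15) - 3200/(2*I*√6301) = 2*(-15)*78 - 3200*(-I*√6301/12602) = -2340 - (-1600)*I*√6301/6301 = -2340 + 1600*I*√6301/6301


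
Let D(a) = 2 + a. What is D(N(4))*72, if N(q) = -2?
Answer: 0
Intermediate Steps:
D(N(4))*72 = (2 - 2)*72 = 0*72 = 0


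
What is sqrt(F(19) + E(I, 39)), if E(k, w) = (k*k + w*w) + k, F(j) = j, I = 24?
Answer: 2*sqrt(535) ≈ 46.260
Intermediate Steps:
E(k, w) = k + k**2 + w**2 (E(k, w) = (k**2 + w**2) + k = k + k**2 + w**2)
sqrt(F(19) + E(I, 39)) = sqrt(19 + (24 + 24**2 + 39**2)) = sqrt(19 + (24 + 576 + 1521)) = sqrt(19 + 2121) = sqrt(2140) = 2*sqrt(535)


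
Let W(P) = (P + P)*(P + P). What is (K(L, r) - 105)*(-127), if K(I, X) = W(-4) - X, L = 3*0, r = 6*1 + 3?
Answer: 6350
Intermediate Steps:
r = 9 (r = 6 + 3 = 9)
W(P) = 4*P² (W(P) = (2*P)*(2*P) = 4*P²)
L = 0
K(I, X) = 64 - X (K(I, X) = 4*(-4)² - X = 4*16 - X = 64 - X)
(K(L, r) - 105)*(-127) = ((64 - 1*9) - 105)*(-127) = ((64 - 9) - 105)*(-127) = (55 - 105)*(-127) = -50*(-127) = 6350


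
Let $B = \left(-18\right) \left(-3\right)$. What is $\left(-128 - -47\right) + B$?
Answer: $-27$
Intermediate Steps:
$B = 54$
$\left(-128 - -47\right) + B = \left(-128 - -47\right) + 54 = \left(-128 + 47\right) + 54 = -81 + 54 = -27$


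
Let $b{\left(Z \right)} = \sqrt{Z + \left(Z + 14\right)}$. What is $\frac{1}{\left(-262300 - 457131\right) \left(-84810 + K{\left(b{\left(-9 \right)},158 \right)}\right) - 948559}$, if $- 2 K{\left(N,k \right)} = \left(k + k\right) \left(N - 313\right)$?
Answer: $\frac{25435253877}{647003823352160849545} - \frac{227340196 i}{647003823352160849545} \approx 3.9312 \cdot 10^{-11} - 3.5137 \cdot 10^{-13} i$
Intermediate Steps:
$b{\left(Z \right)} = \sqrt{14 + 2 Z}$ ($b{\left(Z \right)} = \sqrt{Z + \left(14 + Z\right)} = \sqrt{14 + 2 Z}$)
$K{\left(N,k \right)} = - k \left(-313 + N\right)$ ($K{\left(N,k \right)} = - \frac{\left(k + k\right) \left(N - 313\right)}{2} = - \frac{2 k \left(-313 + N\right)}{2} = - k \left(-313 + N\right)$)
$\frac{1}{\left(-262300 - 457131\right) \left(-84810 + K{\left(b{\left(-9 \right)},158 \right)}\right) - 948559} = \frac{1}{\left(-262300 - 457131\right) \left(-84810 + 158 \left(313 - \sqrt{14 + 2 \left(-9\right)}\right)\right) - 948559} = \frac{1}{- 719431 \left(-84810 + 158 \left(313 - \sqrt{14 - 18}\right)\right) - 948559} = \frac{1}{- 719431 \left(-84810 + 158 \left(313 - \sqrt{-4}\right)\right) - 948559} = \frac{1}{- 719431 \left(-84810 + 158 \left(313 - 2 i\right)\right) - 948559} = \frac{1}{- 719431 \left(-84810 + \left(49454 - 316 i\right)\right) - 948559} = \frac{1}{- 719431 \left(-35356 - 316 i\right) - 948559} = \frac{1}{\left(25436202436 + 227340196 i\right) - 948559} = \frac{1}{25435253877 + 227340196 i} = \frac{25435253877 - 227340196 i}{647003823352160849545}$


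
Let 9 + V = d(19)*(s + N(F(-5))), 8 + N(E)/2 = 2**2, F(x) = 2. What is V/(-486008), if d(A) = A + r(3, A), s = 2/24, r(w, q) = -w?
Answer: 407/1458024 ≈ 0.00027914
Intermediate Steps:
N(E) = -8 (N(E) = -16 + 2*2**2 = -16 + 2*4 = -16 + 8 = -8)
s = 1/12 (s = (1/24)*2 = 1/12 ≈ 0.083333)
d(A) = -3 + A (d(A) = A - 1*3 = A - 3 = -3 + A)
V = -407/3 (V = -9 + (-3 + 19)*(1/12 - 8) = -9 + 16*(-95/12) = -9 - 380/3 = -407/3 ≈ -135.67)
V/(-486008) = -407/3/(-486008) = -407/3*(-1/486008) = 407/1458024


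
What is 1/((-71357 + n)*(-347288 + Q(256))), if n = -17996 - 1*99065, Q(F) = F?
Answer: 1/65387075376 ≈ 1.5294e-11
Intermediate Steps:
n = -117061 (n = -17996 - 99065 = -117061)
1/((-71357 + n)*(-347288 + Q(256))) = 1/((-71357 - 117061)*(-347288 + 256)) = 1/(-188418*(-347032)) = 1/65387075376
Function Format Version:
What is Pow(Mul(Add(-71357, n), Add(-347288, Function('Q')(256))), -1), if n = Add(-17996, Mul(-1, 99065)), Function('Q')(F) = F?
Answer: Rational(1, 65387075376) ≈ 1.5294e-11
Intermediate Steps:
n = -117061 (n = Add(-17996, -99065) = -117061)
Pow(Mul(Add(-71357, n), Add(-347288, Function('Q')(256))), -1) = Pow(Mul(Add(-71357, -117061), Add(-347288, 256)), -1) = Pow(Mul(-188418, -347032), -1) = Pow(65387075376, -1) = Rational(1, 65387075376)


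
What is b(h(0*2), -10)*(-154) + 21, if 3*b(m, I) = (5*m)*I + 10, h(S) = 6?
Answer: 44723/3 ≈ 14908.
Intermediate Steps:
b(m, I) = 10/3 + 5*I*m/3 (b(m, I) = ((5*m)*I + 10)/3 = (5*I*m + 10)/3 = (10 + 5*I*m)/3 = 10/3 + 5*I*m/3)
b(h(0*2), -10)*(-154) + 21 = (10/3 + (5/3)*(-10)*6)*(-154) + 21 = (10/3 - 100)*(-154) + 21 = -290/3*(-154) + 21 = 44660/3 + 21 = 44723/3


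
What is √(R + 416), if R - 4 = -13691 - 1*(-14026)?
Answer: √755 ≈ 27.477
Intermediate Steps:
R = 339 (R = 4 + (-13691 - 1*(-14026)) = 4 + (-13691 + 14026) = 4 + 335 = 339)
√(R + 416) = √(339 + 416) = √755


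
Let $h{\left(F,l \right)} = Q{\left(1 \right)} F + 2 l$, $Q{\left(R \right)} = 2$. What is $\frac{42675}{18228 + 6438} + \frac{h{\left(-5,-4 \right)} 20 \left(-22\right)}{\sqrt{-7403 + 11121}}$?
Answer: $\frac{14225}{8222} + \frac{360 \sqrt{22}}{13} \approx 131.62$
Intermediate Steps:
$h{\left(F,l \right)} = 2 F + 2 l$
$\frac{42675}{18228 + 6438} + \frac{h{\left(-5,-4 \right)} 20 \left(-22\right)}{\sqrt{-7403 + 11121}} = \frac{42675}{18228 + 6438} + \frac{\left(2 \left(-5\right) + 2 \left(-4\right)\right) 20 \left(-22\right)}{\sqrt{-7403 + 11121}} = \frac{42675}{24666} + \frac{\left(-10 - 8\right) 20 \left(-22\right)}{\sqrt{3718}} = 42675 \cdot \frac{1}{24666} + \frac{\left(-18\right) 20 \left(-22\right)}{13 \sqrt{22}} = \frac{14225}{8222} + \left(-360\right) \left(-22\right) \frac{\sqrt{22}}{286} = \frac{14225}{8222} + 7920 \frac{\sqrt{22}}{286} = \frac{14225}{8222} + \frac{360 \sqrt{22}}{13}$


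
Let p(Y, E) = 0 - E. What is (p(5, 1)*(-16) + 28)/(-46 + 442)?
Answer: ⅑ ≈ 0.11111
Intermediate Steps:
p(Y, E) = -E
(p(5, 1)*(-16) + 28)/(-46 + 442) = (-1*1*(-16) + 28)/(-46 + 442) = (-1*(-16) + 28)/396 = (16 + 28)*(1/396) = 44*(1/396) = ⅑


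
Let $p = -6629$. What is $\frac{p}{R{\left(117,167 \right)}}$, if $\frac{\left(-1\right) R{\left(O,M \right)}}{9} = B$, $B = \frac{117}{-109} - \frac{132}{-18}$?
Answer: $\frac{722561}{6141} \approx 117.66$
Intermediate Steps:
$B = \frac{2047}{327}$ ($B = 117 \left(- \frac{1}{109}\right) - - \frac{22}{3} = - \frac{117}{109} + \frac{22}{3} = \frac{2047}{327} \approx 6.2599$)
$R{\left(O,M \right)} = - \frac{6141}{109}$ ($R{\left(O,M \right)} = \left(-9\right) \frac{2047}{327} = - \frac{6141}{109}$)
$\frac{p}{R{\left(117,167 \right)}} = - \frac{6629}{- \frac{6141}{109}} = \left(-6629\right) \left(- \frac{109}{6141}\right) = \frac{722561}{6141}$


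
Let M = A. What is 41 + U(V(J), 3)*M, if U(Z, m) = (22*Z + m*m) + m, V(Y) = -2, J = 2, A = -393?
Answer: 12617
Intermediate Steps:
U(Z, m) = m + m² + 22*Z (U(Z, m) = (22*Z + m²) + m = (m² + 22*Z) + m = m + m² + 22*Z)
M = -393
41 + U(V(J), 3)*M = 41 + (3 + 3² + 22*(-2))*(-393) = 41 + (3 + 9 - 44)*(-393) = 41 - 32*(-393) = 41 + 12576 = 12617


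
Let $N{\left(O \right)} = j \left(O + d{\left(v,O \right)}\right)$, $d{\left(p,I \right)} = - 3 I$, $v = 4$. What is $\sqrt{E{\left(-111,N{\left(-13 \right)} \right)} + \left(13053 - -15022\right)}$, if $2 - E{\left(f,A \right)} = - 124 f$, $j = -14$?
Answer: $\sqrt{14313} \approx 119.64$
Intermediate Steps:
$N{\left(O \right)} = 28 O$ ($N{\left(O \right)} = - 14 \left(O - 3 O\right) = - 14 \left(- 2 O\right) = 28 O$)
$E{\left(f,A \right)} = 2 + 124 f$ ($E{\left(f,A \right)} = 2 - - 124 f = 2 + 124 f$)
$\sqrt{E{\left(-111,N{\left(-13 \right)} \right)} + \left(13053 - -15022\right)} = \sqrt{\left(2 + 124 \left(-111\right)\right) + \left(13053 - -15022\right)} = \sqrt{\left(2 - 13764\right) + \left(13053 + 15022\right)} = \sqrt{-13762 + 28075} = \sqrt{14313}$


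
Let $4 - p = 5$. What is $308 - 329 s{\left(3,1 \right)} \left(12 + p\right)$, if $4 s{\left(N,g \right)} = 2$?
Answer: $- \frac{3003}{2} \approx -1501.5$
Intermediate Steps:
$p = -1$ ($p = 4 - 5 = -1$)
$s{\left(N,g \right)} = \frac{1}{2}$ ($s{\left(N,g \right)} = \frac{1}{4} \cdot 2 = \frac{1}{2}$)
$308 - 329 s{\left(3,1 \right)} \left(12 + p\right) = 308 - 329 \frac{12 - 1}{2} = 308 - 329 \cdot \frac{1}{2} \cdot 11 = 308 - \frac{3619}{2} = - \frac{3003}{2}$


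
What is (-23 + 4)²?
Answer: 361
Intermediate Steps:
(-23 + 4)² = (-19)² = 361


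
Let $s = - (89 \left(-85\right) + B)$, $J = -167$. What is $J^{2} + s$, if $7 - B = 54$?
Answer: $35501$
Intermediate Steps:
$B = -47$ ($B = 7 - 54 = -47$)
$s = 7612$ ($s = - (89 \left(-85\right) - 47) = - (-7565 - 47) = \left(-1\right) \left(-7612\right) = 7612$)
$J^{2} + s = \left(-167\right)^{2} + 7612 = 27889 + 7612 = 35501$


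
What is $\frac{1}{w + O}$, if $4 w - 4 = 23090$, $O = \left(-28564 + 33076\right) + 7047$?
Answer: $\frac{2}{34665} \approx 5.7695 \cdot 10^{-5}$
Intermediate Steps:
$O = 11559$ ($O = 4512 + 7047 = 11559$)
$w = \frac{11547}{2}$ ($w = 1 + \frac{1}{4} \cdot 23090 = 1 + \frac{11545}{2} = \frac{11547}{2} \approx 5773.5$)
$\frac{1}{w + O} = \frac{1}{\frac{11547}{2} + 11559} = \frac{1}{\frac{34665}{2}} = \frac{2}{34665}$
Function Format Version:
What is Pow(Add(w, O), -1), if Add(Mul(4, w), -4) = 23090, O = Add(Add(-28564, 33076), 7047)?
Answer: Rational(2, 34665) ≈ 5.7695e-5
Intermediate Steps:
O = 11559 (O = Add(4512, 7047) = 11559)
w = Rational(11547, 2) (w = Add(1, Mul(Rational(1, 4), 23090)) = Add(1, Rational(11545, 2)) = Rational(11547, 2) ≈ 5773.5)
Pow(Add(w, O), -1) = Pow(Add(Rational(11547, 2), 11559), -1) = Pow(Rational(34665, 2), -1) = Rational(2, 34665)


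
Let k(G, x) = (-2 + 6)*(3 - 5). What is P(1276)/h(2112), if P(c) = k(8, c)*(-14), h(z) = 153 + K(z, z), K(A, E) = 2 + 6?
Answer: 16/23 ≈ 0.69565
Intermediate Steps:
K(A, E) = 8
k(G, x) = -8 (k(G, x) = 4*(-2) = -8)
h(z) = 161 (h(z) = 153 + 8 = 161)
P(c) = 112 (P(c) = -8*(-14) = 112)
P(1276)/h(2112) = 112/161 = 112*(1/161) = 16/23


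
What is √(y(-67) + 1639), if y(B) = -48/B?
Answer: √7360687/67 ≈ 40.493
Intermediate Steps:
√(y(-67) + 1639) = √(-48/(-67) + 1639) = √(-48*(-1/67) + 1639) = √(48/67 + 1639) = √(109861/67) = √7360687/67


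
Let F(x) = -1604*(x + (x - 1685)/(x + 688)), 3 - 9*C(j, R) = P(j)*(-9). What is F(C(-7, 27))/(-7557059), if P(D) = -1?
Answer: -15474590/23373983487 ≈ -0.00066204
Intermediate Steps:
C(j, R) = -⅔ (C(j, R) = ⅓ - (-1)*(-9)/9 = ⅓ - ⅑*9 = ⅓ - 1 = -⅔)
F(x) = -1604*x - 1604*(-1685 + x)/(688 + x) (F(x) = -1604*(x + (-1685 + x)/(688 + x)) = -1604*x - 1604*(-1685 + x)/(688 + x))
F(C(-7, 27))/(-7557059) = (1604*(1685 - (-⅔)² - 689*(-⅔))/(688 - ⅔))/(-7557059) = (1604*(1685 - 1*4/9 + 1378/3)/(2062/3))*(-1/7557059) = (1604*(3/2062)*(1685 - 4/9 + 1378/3))*(-1/7557059) = (1604*(3/2062)*(19295/9))*(-1/7557059) = (15474590/3093)*(-1/7557059) = -15474590/23373983487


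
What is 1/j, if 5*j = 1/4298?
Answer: 21490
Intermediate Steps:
j = 1/21490 (j = (⅕)/4298 = (⅕)*(1/4298) = 1/21490 ≈ 4.6533e-5)
1/j = 1/(1/21490) = 21490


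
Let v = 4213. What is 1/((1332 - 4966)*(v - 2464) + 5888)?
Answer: -1/6349978 ≈ -1.5748e-7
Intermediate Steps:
1/((1332 - 4966)*(v - 2464) + 5888) = 1/((1332 - 4966)*(4213 - 2464) + 5888) = 1/(-3634*1749 + 5888) = 1/(-6355866 + 5888) = 1/(-6349978) = -1/6349978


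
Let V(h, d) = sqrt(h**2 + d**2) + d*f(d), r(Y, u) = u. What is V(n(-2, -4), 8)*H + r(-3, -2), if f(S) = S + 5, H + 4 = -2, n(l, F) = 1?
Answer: -626 - 6*sqrt(65) ≈ -674.37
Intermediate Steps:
H = -6 (H = -4 - 2 = -6)
f(S) = 5 + S
V(h, d) = sqrt(d**2 + h**2) + d*(5 + d) (V(h, d) = sqrt(h**2 + d**2) + d*(5 + d) = sqrt(d**2 + h**2) + d*(5 + d))
V(n(-2, -4), 8)*H + r(-3, -2) = (sqrt(8**2 + 1**2) + 8*(5 + 8))*(-6) - 2 = (sqrt(64 + 1) + 8*13)*(-6) - 2 = (sqrt(65) + 104)*(-6) - 2 = (104 + sqrt(65))*(-6) - 2 = (-624 - 6*sqrt(65)) - 2 = -626 - 6*sqrt(65)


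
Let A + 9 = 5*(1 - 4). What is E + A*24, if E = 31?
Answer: -545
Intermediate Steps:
A = -24 (A = -9 + 5*(1 - 4) = -9 + 5*(-3) = -9 - 15 = -24)
E + A*24 = 31 - 24*24 = 31 - 576 = -545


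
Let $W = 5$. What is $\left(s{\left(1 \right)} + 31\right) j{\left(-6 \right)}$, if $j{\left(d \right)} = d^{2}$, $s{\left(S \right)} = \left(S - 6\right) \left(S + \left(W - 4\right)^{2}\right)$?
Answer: $756$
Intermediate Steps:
$s{\left(S \right)} = \left(1 + S\right) \left(-6 + S\right)$ ($s{\left(S \right)} = \left(S - 6\right) \left(S + \left(5 - 4\right)^{2}\right) = \left(-6 + S\right) \left(S + 1^{2}\right) = \left(-6 + S\right) \left(S + 1\right) = \left(-6 + S\right) \left(1 + S\right) = \left(1 + S\right) \left(-6 + S\right)$)
$\left(s{\left(1 \right)} + 31\right) j{\left(-6 \right)} = \left(\left(-6 + 1^{2} - 5\right) + 31\right) \left(-6\right)^{2} = \left(\left(-6 + 1 - 5\right) + 31\right) 36 = \left(-10 + 31\right) 36 = 21 \cdot 36 = 756$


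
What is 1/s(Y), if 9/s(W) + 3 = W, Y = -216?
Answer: -73/3 ≈ -24.333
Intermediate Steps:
s(W) = 9/(-3 + W)
1/s(Y) = 1/(9/(-3 - 216)) = 1/(9/(-219)) = 1/(9*(-1/219)) = 1/(-3/73) = -73/3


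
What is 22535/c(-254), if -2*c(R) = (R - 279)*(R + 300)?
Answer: 22535/12259 ≈ 1.8382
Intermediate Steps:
c(R) = -(-279 + R)*(300 + R)/2 (c(R) = -(R - 279)*(R + 300)/2 = -(-279 + R)*(300 + R)/2)
22535/c(-254) = 22535/(41850 - 21/2*(-254) - 1/2*(-254)**2) = 22535/(41850 + 2667 - 1/2*64516) = 22535/(41850 + 2667 - 32258) = 22535/12259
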